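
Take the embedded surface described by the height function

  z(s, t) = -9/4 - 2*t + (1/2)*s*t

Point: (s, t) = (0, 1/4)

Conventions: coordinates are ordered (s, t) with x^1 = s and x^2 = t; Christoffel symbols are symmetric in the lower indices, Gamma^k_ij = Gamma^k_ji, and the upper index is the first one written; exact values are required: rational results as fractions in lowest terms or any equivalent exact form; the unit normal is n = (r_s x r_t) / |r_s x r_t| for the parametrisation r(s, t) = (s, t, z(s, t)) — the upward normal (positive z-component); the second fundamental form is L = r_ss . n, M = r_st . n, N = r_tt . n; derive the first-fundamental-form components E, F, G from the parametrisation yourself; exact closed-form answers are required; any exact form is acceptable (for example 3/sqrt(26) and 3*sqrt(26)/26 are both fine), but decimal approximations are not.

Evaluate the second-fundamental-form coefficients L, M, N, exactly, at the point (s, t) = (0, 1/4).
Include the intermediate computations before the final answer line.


z_s = 1/8, z_t = -2, z_ss = 0, z_st = 1/2, z_tt = 0
E = 65/64, F = -1/4, G = 5; answer radicand W^2 = 321/64
unnormalised second-form numerators: l = 0, m = 1/2, n = 0; L = l/sqrt(321/64), and similarly M = m/sqrt(W^2), N = n/sqrt(W^2)

Answer: L = 0, M = 4*sqrt(321)/321, N = 0


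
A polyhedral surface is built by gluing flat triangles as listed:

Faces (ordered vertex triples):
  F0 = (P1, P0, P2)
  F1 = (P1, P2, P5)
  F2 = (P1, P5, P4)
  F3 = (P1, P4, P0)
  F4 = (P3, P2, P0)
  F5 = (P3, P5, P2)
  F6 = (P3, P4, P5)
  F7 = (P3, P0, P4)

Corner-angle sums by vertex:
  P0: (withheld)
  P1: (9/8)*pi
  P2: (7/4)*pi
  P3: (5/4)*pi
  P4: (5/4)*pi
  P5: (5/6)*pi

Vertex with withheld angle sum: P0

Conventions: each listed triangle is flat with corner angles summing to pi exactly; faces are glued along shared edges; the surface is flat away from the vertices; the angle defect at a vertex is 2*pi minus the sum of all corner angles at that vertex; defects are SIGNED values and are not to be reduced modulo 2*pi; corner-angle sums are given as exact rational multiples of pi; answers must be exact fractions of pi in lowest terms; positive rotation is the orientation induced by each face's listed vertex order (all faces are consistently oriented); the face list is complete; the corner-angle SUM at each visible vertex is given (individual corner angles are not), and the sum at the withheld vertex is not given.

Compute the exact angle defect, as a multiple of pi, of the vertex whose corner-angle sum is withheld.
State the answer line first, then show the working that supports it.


Answer: defect(P0) = (5/24)*pi

V = 6, E = 12, F = 8; chi = V - E + F = 2
Gauss-Bonnet: total defect = 2*pi*chi = 4*pi; visible defects sum to (91/24)*pi


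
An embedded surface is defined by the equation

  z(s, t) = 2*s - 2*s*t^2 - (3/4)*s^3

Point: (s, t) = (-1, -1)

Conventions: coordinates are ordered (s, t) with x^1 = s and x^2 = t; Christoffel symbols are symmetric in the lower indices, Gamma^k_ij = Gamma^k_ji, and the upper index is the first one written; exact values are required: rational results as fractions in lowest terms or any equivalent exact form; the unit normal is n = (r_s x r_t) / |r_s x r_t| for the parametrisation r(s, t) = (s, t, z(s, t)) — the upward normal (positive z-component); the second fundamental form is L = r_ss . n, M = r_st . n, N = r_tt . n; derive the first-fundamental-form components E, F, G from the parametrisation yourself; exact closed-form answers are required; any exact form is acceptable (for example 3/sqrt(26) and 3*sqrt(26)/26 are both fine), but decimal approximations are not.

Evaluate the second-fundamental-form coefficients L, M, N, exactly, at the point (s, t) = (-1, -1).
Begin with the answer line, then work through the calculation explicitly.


Answer: L = 18*sqrt(353)/353, M = 16*sqrt(353)/353, N = 16*sqrt(353)/353

z_s = -9/4, z_t = -4, z_ss = 9/2, z_st = 4, z_tt = 4
E = 97/16, F = 9, G = 17; answer radicand W^2 = 353/16
unnormalised second-form numerators: l = 9/2, m = 4, n = 4; L = l/sqrt(353/16), and similarly M = m/sqrt(W^2), N = n/sqrt(W^2)


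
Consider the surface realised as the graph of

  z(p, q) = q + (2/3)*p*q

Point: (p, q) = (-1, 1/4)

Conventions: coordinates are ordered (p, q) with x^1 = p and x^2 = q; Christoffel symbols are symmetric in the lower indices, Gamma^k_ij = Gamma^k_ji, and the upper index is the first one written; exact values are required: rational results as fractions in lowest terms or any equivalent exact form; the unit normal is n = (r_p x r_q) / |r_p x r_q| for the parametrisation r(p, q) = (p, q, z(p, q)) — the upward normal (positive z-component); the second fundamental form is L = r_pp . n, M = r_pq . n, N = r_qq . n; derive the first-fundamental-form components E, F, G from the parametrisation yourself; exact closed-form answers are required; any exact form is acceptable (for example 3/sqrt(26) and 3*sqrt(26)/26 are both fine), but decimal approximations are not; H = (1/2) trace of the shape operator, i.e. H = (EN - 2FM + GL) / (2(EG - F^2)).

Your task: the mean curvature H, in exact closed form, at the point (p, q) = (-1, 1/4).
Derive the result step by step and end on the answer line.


z_p = 1/6, z_q = 1/3, z_pp = 0, z_pq = 2/3, z_qq = 0
E = 37/36, F = 1/18, G = 10/9; answer radicand W^2 = 41/36
unnormalised second-form numerators: l = 0, m = 2/3, n = 0; L = l/sqrt(41/36), and similarly M = m/sqrt(W^2), N = n/sqrt(W^2)
H = (E*n - 2*F*m + G*l) / (2*(EG - F^2)*sqrt(W^2)); E*n - 2*F*m + G*l = -2/27, EG - F^2 = 41/36, so H = (-4/123)/sqrt(41/36)

Answer: H = -8*sqrt(41)/1681


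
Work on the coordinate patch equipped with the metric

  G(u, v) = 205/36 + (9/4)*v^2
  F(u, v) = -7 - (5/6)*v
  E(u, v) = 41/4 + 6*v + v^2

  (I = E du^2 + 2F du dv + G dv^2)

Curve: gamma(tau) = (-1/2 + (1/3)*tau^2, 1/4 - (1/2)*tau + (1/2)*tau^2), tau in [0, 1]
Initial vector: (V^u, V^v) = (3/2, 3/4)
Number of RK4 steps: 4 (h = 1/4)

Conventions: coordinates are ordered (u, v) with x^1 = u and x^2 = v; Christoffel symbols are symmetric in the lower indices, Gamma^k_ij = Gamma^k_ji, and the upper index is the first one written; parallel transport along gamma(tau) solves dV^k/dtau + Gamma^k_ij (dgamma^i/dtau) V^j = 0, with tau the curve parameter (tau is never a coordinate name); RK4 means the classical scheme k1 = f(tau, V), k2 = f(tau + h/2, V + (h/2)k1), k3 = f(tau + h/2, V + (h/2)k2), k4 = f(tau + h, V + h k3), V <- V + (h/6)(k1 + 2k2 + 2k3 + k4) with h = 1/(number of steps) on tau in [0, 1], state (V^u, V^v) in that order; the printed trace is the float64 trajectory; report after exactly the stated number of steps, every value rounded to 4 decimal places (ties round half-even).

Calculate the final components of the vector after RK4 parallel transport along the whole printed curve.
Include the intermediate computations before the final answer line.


gamma'(tau) = ((2/3)*tau, -1/2 + tau); f(tau, V)^k = -Gamma^k_ij(gamma(tau)) gamma'^i(tau) V^j; h = 1/4; intermediate values shown to 6 dp
curve data and Christoffel symbols at the stage parameters:
  tau = 0.000000: gamma = (-0.500000, 0.250000), gamma' = (0.000000, -0.500000); Gamma_uuu = -1.380769, Gamma_uuv = 1.117718, Gamma_uvv = -0.047615, Gamma_vuu = -2.262706, Gamma_vuv = 1.380769, Gamma_vvv = 0.037579
  tau = 0.125000: gamma = (-0.494792, 0.195312), gamma' = (0.083333, -0.375000); Gamma_uuu = -1.532258, Gamma_uuv = 1.236517, Gamma_uvv = -0.111750, Gamma_vuu = -2.451529, Gamma_vuv = 1.532258, Gamma_vvv = -0.062451
  tau = 0.250000: gamma = (-0.479167, 0.156250), gamma' = (0.166667, -0.250000); Gamma_uuu = -1.652130, Gamma_uuv = 1.332179, Gamma_uvv = -0.167706, Gamma_vuu = -2.597896, Gamma_vuv = 1.652130, Gamma_vvv = -0.146836
  tau = 0.375000: gamma = (-0.453125, 0.132812), gamma' = (0.250000, -0.125000); Gamma_uuu = -1.729044, Gamma_uuv = 1.394321, Gamma_uvv = -0.205964, Gamma_vuu = -2.690465, Gamma_vuv = 1.729044, Gamma_vvv = -0.203294
  tau = 0.500000: gamma = (-0.416667, 0.125000), gamma' = (0.333333, 0.000000); Gamma_uuu = -1.755544, Gamma_uuv = 1.415869, Gamma_uvv = -0.219566, Gamma_vuu = -2.722123, Gamma_vuv = 1.755544, Gamma_vvv = -0.223154
  tau = 0.625000: gamma = (-0.369792, 0.132812), gamma' = (0.416667, 0.125000); Gamma_uuu = -1.729044, Gamma_uuv = 1.394321, Gamma_uvv = -0.205964, Gamma_vuu = -2.690465, Gamma_vuv = 1.729044, Gamma_vvv = -0.203294
  tau = 0.750000: gamma = (-0.312500, 0.156250), gamma' = (0.500000, 0.250000); Gamma_uuu = -1.652130, Gamma_uuv = 1.332179, Gamma_uvv = -0.167706, Gamma_vuu = -2.597896, Gamma_vuv = 1.652130, Gamma_vvv = -0.146836
  tau = 0.875000: gamma = (-0.244792, 0.195312), gamma' = (0.583333, 0.375000); Gamma_uuu = -1.532258, Gamma_uuv = 1.236517, Gamma_uvv = -0.111750, Gamma_vuu = -2.451529, Gamma_vuv = 1.532258, Gamma_vvv = -0.062451
  tau = 1.000000: gamma = (-0.166667, 0.250000), gamma' = (0.666667, 0.500000); Gamma_uuu = -1.380769, Gamma_uuv = 1.117718, Gamma_uvv = -0.047615, Gamma_vuu = -2.262706, Gamma_vuv = 1.380769, Gamma_vvv = 0.037579
step 0: V^u = 1.5000, V^v = 0.7500
step 1: k1 = (0.820433, 1.049669), k2 = (0.819991, 1.115058), k3 = (0.818774, 1.113780), k4 = (0.765671, 1.121256); V <- V + (h/6)(k1 + 2k2 + 2k3 + k4): V^u = 1.7027, V^v = 1.0262
step 2: k1 = (0.765023, 1.120231), k2 = (0.654202, 1.064468), k3 = (0.648409, 1.055346), k4 = (0.482382, 0.937129); V <- V + (h/6)(k1 + 2k2 + 2k3 + k4): V^u = 1.8632, V^v = 1.2886
step 3: k1 = (0.482150, 0.936555), k2 = (0.270041, 0.763571), k3 = (0.267566, 0.754607), k4 = (0.029538, 0.543827); V <- V + (h/6)(k1 + 2k2 + 2k3 + k4): V^u = 1.9293, V^v = 1.4768
step 4: k1 = (0.029442, 0.543503), k2 = (-0.218044, 0.309084), k3 = (-0.211442, 0.308124), k4 = (-0.442190, 0.075605); V <- V + (h/6)(k1 + 2k2 + 2k3 + k4): V^u = 1.8763, V^v = 1.5540

Answer: V^u = 1.8763, V^v = 1.5540


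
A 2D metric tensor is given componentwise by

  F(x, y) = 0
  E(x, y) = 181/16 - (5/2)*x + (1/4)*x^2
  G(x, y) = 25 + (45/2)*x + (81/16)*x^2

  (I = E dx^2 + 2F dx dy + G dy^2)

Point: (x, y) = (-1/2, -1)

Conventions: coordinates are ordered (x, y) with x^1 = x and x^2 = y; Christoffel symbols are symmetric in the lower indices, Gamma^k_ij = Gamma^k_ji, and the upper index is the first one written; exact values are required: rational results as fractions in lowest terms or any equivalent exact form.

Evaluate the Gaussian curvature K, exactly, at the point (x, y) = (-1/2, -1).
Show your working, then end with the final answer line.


E = 101/8, F = 0, G = 961/64, EG - F^2 = 97061/512 at the point
E_x = -11/4, E_y = 0, F_x = 0, F_y = 0, G_x = 279/16, G_y = 0
E_yy = 0, F_xy = 0, G_xx = 81/8
The intrinsic route: Brioschi's K = (det M1 - det M2)/(EG - F^2)^2.
M1 = [[-E_yy/2 + F_xy - G_xx/2, E_x/2, F_x - E_y/2], [F_y - G_x/2, E, F], [G_y/2, F, G]] = [[-81/16, -11/8, 0], [-279/32, 101/8, 0], [0, 0, 961/64]]; det M1 = -18673191/16384
M2 = [[0, E_y/2, G_x/2], [E_y/2, E, F], [G_x/2, F, G]] = [[0, 0, 279/32], [0, 101/8, 0], [279/32, 0, 961/64]]; det M2 = -7861941/8192
det M1 - det M2 = -2949309/16384; K = -2949309/16384 / (97061/512)^2 = -1584/316231

Answer: K = -1584/316231


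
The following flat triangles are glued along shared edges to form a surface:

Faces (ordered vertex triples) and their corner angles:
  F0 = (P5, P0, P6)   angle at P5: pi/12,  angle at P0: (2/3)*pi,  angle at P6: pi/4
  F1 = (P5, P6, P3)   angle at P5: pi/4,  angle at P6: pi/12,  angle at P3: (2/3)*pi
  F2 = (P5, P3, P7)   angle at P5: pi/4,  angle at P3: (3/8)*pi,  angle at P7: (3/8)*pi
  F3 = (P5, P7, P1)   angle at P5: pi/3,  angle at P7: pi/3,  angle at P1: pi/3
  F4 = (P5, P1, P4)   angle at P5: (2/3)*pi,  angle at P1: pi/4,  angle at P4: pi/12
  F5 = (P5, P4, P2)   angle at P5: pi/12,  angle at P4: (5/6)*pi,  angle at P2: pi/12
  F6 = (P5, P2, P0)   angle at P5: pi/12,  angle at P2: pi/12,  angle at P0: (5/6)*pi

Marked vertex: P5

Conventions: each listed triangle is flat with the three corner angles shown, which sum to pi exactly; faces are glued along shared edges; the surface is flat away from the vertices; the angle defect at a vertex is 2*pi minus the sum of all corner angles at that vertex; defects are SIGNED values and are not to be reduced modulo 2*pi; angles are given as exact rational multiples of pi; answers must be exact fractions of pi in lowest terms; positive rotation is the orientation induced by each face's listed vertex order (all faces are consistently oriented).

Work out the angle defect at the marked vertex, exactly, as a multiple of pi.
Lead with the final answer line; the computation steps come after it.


Answer: defect(P5) = pi/4

Sum of corner angles at P5: (7/4)*pi
defect = 2*pi - (7/4)*pi


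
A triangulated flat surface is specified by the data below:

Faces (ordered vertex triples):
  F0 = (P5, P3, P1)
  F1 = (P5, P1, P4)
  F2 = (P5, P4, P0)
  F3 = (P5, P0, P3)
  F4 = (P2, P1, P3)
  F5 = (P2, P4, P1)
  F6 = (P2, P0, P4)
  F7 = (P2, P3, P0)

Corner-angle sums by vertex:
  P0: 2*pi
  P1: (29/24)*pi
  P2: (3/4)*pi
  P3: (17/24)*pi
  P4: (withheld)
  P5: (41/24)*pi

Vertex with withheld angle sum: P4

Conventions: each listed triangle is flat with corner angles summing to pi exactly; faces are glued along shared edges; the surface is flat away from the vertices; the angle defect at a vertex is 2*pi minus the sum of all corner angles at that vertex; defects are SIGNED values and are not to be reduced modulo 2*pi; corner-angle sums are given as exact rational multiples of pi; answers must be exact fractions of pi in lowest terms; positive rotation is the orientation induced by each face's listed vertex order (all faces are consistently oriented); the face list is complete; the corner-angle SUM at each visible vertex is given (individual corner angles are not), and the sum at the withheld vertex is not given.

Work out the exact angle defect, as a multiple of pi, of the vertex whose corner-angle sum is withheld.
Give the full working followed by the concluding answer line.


V = 6, E = 12, F = 8; chi = V - E + F = 2
Gauss-Bonnet: total defect = 2*pi*chi = 4*pi; visible defects sum to (29/8)*pi

Answer: defect(P4) = (3/8)*pi


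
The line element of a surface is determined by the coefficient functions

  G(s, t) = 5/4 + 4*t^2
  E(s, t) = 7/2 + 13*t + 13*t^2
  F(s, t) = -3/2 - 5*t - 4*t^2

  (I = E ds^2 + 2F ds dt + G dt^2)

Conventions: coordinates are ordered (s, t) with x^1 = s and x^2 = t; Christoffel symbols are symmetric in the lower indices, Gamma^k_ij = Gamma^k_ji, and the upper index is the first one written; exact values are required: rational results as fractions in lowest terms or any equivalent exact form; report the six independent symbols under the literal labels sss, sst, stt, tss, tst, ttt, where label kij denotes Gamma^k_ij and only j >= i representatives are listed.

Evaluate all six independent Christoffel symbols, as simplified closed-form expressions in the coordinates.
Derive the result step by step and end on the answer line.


E = 7/2 + 13*t + 13*t^2; F = -3/2 - 5*t - 4*t^2; G = 5/4 + 4*t^2
Gamma^k_ij = (1/2) g^{kl} (d_i g_jl + d_j g_il - d_l g_ij), with g^inv = (1/(EG-F^2)) [[G, -F], [-F, E]]
first partials: E_s = 0, E_t = 13 + 26*t, F_s = 0, F_t = -5 - 8*t, G_s = 0, G_t = 8*t
D = EG - F^2 = 17/8 + (5/4)*t - (27/4)*t^2 + 12*t^3 + 36*t^4
expanded: Gamma^s_ss = (G E_s - 2F F_s + F E_t)/(2D), Gamma^s_st = (G E_t - F G_s)/(2D), Gamma^s_tt = (2G F_t - G G_s - F G_t)/(2D), Gamma^t_ss = (2E F_s - E E_t - F E_s)/(2D), Gamma^t_st = (E G_s - F E_t)/(2D), Gamma^t_tt = (E G_t - 2F F_t + F G_s)/(2D); substitute and cancel common factors

Answer: Gamma_sss = (-416*t^3 - 728*t^2 - 416*t - 78)/(288*t^4 + 96*t^3 - 54*t^2 + 10*t + 17), Gamma_sst = (416*t^3 + 208*t^2 + 130*t + 65)/(288*t^4 + 96*t^3 - 54*t^2 + 10*t + 17), Gamma_stt = (-128*t^3 - 32*t - 50)/(288*t^4 + 96*t^3 - 54*t^2 + 10*t + 17), Gamma_tss = (-1352*t^3 - 2028*t^2 - 1040*t - 182)/(288*t^4 + 96*t^3 - 54*t^2 + 10*t + 17), Gamma_tst = (416*t^3 + 728*t^2 + 416*t + 78)/(288*t^4 + 96*t^3 - 54*t^2 + 10*t + 17), Gamma_ttt = (160*t^3 - 64*t^2 - 184*t - 60)/(288*t^4 + 96*t^3 - 54*t^2 + 10*t + 17)


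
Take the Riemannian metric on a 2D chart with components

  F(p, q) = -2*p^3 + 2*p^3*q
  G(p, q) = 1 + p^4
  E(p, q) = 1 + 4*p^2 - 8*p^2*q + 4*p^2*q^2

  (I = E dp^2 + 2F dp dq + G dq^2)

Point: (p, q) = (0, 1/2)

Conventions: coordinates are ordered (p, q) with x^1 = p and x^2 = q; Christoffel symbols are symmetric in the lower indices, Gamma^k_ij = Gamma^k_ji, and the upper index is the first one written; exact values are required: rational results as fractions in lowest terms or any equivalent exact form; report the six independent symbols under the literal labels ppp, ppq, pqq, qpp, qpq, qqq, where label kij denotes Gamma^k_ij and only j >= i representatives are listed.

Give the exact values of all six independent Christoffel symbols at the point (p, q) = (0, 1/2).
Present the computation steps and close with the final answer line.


E = 1, F = 0, G = 1 at the point
E_p = 0, E_q = 0, F_p = 0, F_q = 0, G_p = 0, G_q = 0
EG - F^2 = 1;  g^inv = (1) * [[1, 0], [0, 1]]
first-kind symbols [ij,l] = (1/2)(d_i g_jl + d_j g_il - d_l g_ij): [pp,p] = E_p/2 = 0, [pp,q] = F_p - E_q/2 = 0, [pq,p] = E_q/2 = 0, [pq,q] = G_p/2 = 0, [qq,p] = F_q - G_p/2 = 0, [qq,q] = G_q/2 = 0
Gamma^p_ij = (G*[ij,p] - F*[ij,q])/(EG - F^2), Gamma^q_ij = (E*[ij,q] - F*[ij,p])/(EG - F^2)

Answer: Gamma_ppp = 0, Gamma_ppq = 0, Gamma_pqq = 0, Gamma_qpp = 0, Gamma_qpq = 0, Gamma_qqq = 0


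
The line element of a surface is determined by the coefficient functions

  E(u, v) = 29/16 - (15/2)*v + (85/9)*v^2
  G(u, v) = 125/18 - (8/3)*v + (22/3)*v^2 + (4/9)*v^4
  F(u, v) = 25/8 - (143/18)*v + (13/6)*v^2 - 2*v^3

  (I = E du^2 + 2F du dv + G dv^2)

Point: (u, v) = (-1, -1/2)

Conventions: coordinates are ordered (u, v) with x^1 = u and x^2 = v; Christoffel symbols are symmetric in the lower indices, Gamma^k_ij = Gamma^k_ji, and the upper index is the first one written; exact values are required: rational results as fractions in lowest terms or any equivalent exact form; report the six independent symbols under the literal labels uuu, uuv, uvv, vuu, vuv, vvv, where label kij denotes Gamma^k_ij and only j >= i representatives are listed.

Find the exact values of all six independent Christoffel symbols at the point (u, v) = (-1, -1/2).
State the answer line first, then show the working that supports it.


Answer: Gamma_uuu = -346480/93841, Gamma_uuv = -445300/93841, Gamma_uvv = -401256/93841, Gamma_vuu = 348005/93841, Gamma_vuv = 346480/93841, Gamma_vvv = 264904/93841

E = 1141/144, F = 71/9, G = 365/36 at the point
E_u = 0, E_v = -305/18, F_u = 0, F_v = -209/18, G_u = 0, G_v = -92/9
EG - F^2 = 93841/5184;  g^inv = (5184/93841) * [[365/36, -71/9], [-71/9, 1141/144]]
first-kind symbols [ij,l] = (1/2)(d_i g_jl + d_j g_il - d_l g_ij): [uu,u] = E_u/2 = 0, [uu,v] = F_u - E_v/2 = 305/36, [uv,u] = E_v/2 = -305/36, [uv,v] = G_u/2 = 0, [vv,u] = F_v - G_u/2 = -209/18, [vv,v] = G_v/2 = -46/9
Gamma^u_ij = (G*[ij,u] - F*[ij,v])/(EG - F^2), Gamma^v_ij = (E*[ij,v] - F*[ij,u])/(EG - F^2)


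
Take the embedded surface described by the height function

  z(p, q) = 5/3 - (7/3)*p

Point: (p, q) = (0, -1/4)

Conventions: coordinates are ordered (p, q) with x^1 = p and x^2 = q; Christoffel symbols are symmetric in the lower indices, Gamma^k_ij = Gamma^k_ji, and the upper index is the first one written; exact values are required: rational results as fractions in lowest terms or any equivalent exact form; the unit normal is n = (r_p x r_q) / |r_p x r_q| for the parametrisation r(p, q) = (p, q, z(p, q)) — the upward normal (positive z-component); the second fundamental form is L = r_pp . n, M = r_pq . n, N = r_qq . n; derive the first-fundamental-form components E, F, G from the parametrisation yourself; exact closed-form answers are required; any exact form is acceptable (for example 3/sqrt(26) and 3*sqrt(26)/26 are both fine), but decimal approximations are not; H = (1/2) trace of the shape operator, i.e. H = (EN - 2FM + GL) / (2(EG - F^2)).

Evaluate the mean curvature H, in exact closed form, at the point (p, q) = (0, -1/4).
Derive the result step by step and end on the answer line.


z_p = -7/3, z_q = 0, z_pp = 0, z_pq = 0, z_qq = 0
E = 58/9, F = 0, G = 1; answer radicand W^2 = 58/9
unnormalised second-form numerators: l = 0, m = 0, n = 0; L = l/sqrt(58/9), and similarly M = m/sqrt(W^2), N = n/sqrt(W^2)
H = (E*n - 2*F*m + G*l) / (2*(EG - F^2)*sqrt(W^2)); E*n - 2*F*m + G*l = 0, EG - F^2 = 58/9, so H = (0)/sqrt(58/9)

Answer: H = 0


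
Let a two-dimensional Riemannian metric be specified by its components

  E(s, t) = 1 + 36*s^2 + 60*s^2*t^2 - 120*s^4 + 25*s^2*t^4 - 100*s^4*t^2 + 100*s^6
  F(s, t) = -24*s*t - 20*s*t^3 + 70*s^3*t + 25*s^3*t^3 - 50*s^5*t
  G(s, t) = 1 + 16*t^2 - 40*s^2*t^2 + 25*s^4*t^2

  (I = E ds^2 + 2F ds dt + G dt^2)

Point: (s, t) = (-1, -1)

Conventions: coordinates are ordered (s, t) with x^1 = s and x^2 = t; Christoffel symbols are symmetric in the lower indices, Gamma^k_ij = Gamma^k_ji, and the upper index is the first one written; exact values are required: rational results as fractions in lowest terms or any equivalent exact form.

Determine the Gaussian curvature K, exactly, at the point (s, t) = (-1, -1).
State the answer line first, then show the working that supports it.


Answer: K = -119/9

E = 2, F = 1, G = 2, EG - F^2 = 3 at the point
E_s = 38, E_t = -20, F_s = 9, F_t = -11, G_s = -20, G_t = -2
E_tt = 220, F_st = 101, G_ss = 220
Brioschi: K = (det M1 - det M2) / (EG - F^2)^2 with the standard first/second-derivative matrices M1, M2.
M1 = [[-E_tt/2 + F_st - G_ss/2, E_s/2, F_s - E_t/2], [F_t - G_s/2, E, F], [G_t/2, F, G]] = [[-119, 19, 19], [-1, 2, 1], [-1, 1, 2]]; det M1 = -319
M2 = [[0, E_t/2, G_s/2], [E_t/2, E, F], [G_s/2, F, G]] = [[0, -10, -10], [-10, 2, 1], [-10, 1, 2]]; det M2 = -200
det M1 - det M2 = -119; K = -119 / (3)^2 = -119/9


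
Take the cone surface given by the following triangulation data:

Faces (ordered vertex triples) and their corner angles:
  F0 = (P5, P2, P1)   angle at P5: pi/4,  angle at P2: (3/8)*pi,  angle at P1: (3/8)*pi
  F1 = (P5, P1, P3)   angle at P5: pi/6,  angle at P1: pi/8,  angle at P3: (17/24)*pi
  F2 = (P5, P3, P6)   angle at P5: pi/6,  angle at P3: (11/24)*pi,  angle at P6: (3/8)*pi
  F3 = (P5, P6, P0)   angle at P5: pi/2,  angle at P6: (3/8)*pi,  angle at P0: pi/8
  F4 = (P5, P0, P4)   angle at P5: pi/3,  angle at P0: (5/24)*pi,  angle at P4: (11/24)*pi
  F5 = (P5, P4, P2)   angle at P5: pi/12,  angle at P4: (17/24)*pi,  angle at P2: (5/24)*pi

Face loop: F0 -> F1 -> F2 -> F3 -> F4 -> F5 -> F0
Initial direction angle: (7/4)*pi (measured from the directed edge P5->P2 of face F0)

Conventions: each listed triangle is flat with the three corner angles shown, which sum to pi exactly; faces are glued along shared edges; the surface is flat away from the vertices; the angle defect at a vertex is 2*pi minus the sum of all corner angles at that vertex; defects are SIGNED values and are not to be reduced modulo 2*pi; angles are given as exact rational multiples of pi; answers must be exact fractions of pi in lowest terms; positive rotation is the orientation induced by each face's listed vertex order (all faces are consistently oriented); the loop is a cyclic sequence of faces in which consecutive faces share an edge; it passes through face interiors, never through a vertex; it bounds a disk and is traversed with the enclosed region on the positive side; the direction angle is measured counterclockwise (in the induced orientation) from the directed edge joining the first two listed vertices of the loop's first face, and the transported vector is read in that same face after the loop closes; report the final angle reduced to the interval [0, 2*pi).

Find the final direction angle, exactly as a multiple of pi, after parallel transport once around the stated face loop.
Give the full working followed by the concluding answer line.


enclosed vertex P5: corner angles sum to (3/2)*pi, defect = 2*pi - (3/2)*pi = pi/2
the rotation equals the total enclosed defect, so the final angle is initial + defects (mod 2*pi)
final angle = (7/4)*pi + pi/2 = pi/4 (mod 2*pi)

Answer: final direction angle = pi/4


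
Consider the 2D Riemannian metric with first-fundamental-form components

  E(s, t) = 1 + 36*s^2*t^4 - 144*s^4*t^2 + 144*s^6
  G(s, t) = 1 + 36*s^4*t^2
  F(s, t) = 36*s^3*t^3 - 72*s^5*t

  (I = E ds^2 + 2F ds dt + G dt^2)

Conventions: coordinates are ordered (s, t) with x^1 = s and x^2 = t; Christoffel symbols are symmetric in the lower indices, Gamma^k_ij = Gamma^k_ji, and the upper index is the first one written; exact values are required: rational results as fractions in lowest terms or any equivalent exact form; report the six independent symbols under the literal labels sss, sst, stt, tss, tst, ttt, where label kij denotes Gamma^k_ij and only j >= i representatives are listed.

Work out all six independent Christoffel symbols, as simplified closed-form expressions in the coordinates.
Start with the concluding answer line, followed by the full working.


Answer: Gamma_sss = (432*s^5 - 288*s^3*t^2 + 36*s*t^4)/(144*s^6 - 108*s^4*t^2 + 36*s^2*t^4 + 1), Gamma_sst = (-144*s^4*t + 72*s^2*t^3)/(144*s^6 - 108*s^4*t^2 + 36*s^2*t^4 + 1), Gamma_stt = (-72*s^5 + 36*s^3*t^2)/(144*s^6 - 108*s^4*t^2 + 36*s^2*t^4 + 1), Gamma_tss = (-216*s^4*t + 36*s^2*t^3)/(144*s^6 - 108*s^4*t^2 + 36*s^2*t^4 + 1), Gamma_tst = 72*s^3*t^2/(144*s^6 - 108*s^4*t^2 + 36*s^2*t^4 + 1), Gamma_ttt = 36*s^4*t/(144*s^6 - 108*s^4*t^2 + 36*s^2*t^4 + 1)

E = 1 + 36*s^2*t^4 - 144*s^4*t^2 + 144*s^6; F = 36*s^3*t^3 - 72*s^5*t; G = 1 + 36*s^4*t^2
Gamma^k_ij = (1/2) g^{kl} (d_i g_jl + d_j g_il - d_l g_ij), with g^inv = (1/(EG-F^2)) [[G, -F], [-F, E]]
first partials: E_s = 72*s*t^4 - 576*s^3*t^2 + 864*s^5, E_t = 144*s^2*t^3 - 288*s^4*t, F_s = 108*s^2*t^3 - 360*s^4*t, F_t = 108*s^3*t^2 - 72*s^5, G_s = 144*s^3*t^2, G_t = 72*s^4*t
D = EG - F^2 = 1 + 36*s^2*t^4 - 108*s^4*t^2 + 144*s^6
expanded: Gamma^s_ss = (G E_s - 2F F_s + F E_t)/(2D), Gamma^s_st = (G E_t - F G_s)/(2D), Gamma^s_tt = (2G F_t - G G_s - F G_t)/(2D), Gamma^t_ss = (2E F_s - E E_t - F E_s)/(2D), Gamma^t_st = (E G_s - F E_t)/(2D), Gamma^t_tt = (E G_t - 2F F_t + F G_s)/(2D); substitute and cancel common factors


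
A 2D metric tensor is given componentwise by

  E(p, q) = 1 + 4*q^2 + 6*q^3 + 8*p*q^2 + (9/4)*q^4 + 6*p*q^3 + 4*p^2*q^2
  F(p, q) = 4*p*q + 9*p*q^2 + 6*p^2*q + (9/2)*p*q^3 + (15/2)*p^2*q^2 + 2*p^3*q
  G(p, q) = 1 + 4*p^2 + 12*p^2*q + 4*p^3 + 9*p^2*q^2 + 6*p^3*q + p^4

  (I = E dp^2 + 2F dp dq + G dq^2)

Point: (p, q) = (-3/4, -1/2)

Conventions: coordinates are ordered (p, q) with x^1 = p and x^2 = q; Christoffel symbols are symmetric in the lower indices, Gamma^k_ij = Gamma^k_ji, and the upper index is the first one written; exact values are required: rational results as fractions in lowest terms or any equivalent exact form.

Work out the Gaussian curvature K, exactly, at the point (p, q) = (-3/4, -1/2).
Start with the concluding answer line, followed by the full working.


Answer: K = 81920/72361

E = 65/64, F = 3/128, G = 265/256, EG - F^2 = 269/256 at the point
E_p = -1/4, E_q = -1/4, F_p = -5/16, F_q = -15/32, G_p = -3/8, G_q = -27/32
E_qq = 11/4, F_pq = 4, G_pp = 11/4
Apply the Brioschi formula K = (det M1 - det M2)/(EG - F^2)^2 over the derivative matrices of E, F, G.
M1 = [[-E_qq/2 + F_pq - G_pp/2, E_p/2, F_p - E_q/2], [F_q - G_p/2, E, F], [G_q/2, F, G]] = [[5/4, -1/8, -3/16], [-9/32, 65/64, 3/128], [-27/64, 3/128, 265/256]]; det M1 = 307/256
M2 = [[0, E_q/2, G_p/2], [E_q/2, E, F], [G_p/2, F, G]] = [[0, -1/8, -3/16], [-1/8, 65/64, 3/128], [-3/16, 3/128, 265/256]]; det M2 = -13/256
det M1 - det M2 = 5/4; K = 5/4 / (269/256)^2 = 81920/72361


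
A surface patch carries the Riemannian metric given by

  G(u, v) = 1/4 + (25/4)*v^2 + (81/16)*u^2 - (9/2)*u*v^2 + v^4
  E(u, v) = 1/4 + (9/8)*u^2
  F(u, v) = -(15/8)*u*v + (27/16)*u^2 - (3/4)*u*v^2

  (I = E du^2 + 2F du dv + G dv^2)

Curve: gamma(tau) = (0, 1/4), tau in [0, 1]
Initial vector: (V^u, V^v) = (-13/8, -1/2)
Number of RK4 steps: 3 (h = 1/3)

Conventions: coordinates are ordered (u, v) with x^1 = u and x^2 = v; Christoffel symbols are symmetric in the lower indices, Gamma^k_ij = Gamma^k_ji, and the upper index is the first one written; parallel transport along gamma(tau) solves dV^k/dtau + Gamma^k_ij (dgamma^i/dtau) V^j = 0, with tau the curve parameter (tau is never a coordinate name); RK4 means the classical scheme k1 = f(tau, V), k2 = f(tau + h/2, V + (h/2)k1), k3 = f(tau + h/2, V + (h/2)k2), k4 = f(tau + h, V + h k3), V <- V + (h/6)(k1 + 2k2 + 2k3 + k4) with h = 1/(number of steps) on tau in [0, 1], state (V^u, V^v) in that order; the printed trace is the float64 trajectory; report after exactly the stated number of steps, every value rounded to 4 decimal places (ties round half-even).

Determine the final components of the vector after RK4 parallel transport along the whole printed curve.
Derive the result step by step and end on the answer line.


gamma'(tau) = (0, 0); f(tau, V)^k = -Gamma^k_ij(gamma(tau)) gamma'^i(tau) V^j; h = 1/3; intermediate values shown to 6 dp
curve data and Christoffel symbols at the stage parameters:
  tau = 0.000000: gamma = (0.000000, 0.250000), gamma' = (0.000000, 0.000000); Gamma_uuu = 0.000000, Gamma_uuv = 0.000000, Gamma_uvv = 0.562500, Gamma_vuu = -0.800000, Gamma_vuv = -0.218182, Gamma_vvv = 2.472727
  tau = 0.166667: gamma = (0.000000, 0.250000), gamma' = (0.000000, 0.000000); Gamma_uuu = 0.000000, Gamma_uuv = 0.000000, Gamma_uvv = 0.562500, Gamma_vuu = -0.800000, Gamma_vuv = -0.218182, Gamma_vvv = 2.472727
  tau = 0.333333: gamma = (0.000000, 0.250000), gamma' = (0.000000, 0.000000); Gamma_uuu = 0.000000, Gamma_uuv = 0.000000, Gamma_uvv = 0.562500, Gamma_vuu = -0.800000, Gamma_vuv = -0.218182, Gamma_vvv = 2.472727
  tau = 0.500000: gamma = (0.000000, 0.250000), gamma' = (0.000000, 0.000000); Gamma_uuu = 0.000000, Gamma_uuv = 0.000000, Gamma_uvv = 0.562500, Gamma_vuu = -0.800000, Gamma_vuv = -0.218182, Gamma_vvv = 2.472727
  tau = 0.666667: gamma = (0.000000, 0.250000), gamma' = (0.000000, 0.000000); Gamma_uuu = 0.000000, Gamma_uuv = 0.000000, Gamma_uvv = 0.562500, Gamma_vuu = -0.800000, Gamma_vuv = -0.218182, Gamma_vvv = 2.472727
  tau = 0.833333: gamma = (0.000000, 0.250000), gamma' = (0.000000, 0.000000); Gamma_uuu = 0.000000, Gamma_uuv = 0.000000, Gamma_uvv = 0.562500, Gamma_vuu = -0.800000, Gamma_vuv = -0.218182, Gamma_vvv = 2.472727
  tau = 1.000000: gamma = (0.000000, 0.250000), gamma' = (0.000000, 0.000000); Gamma_uuu = 0.000000, Gamma_uuv = 0.000000, Gamma_uvv = 0.562500, Gamma_vuu = -0.800000, Gamma_vuv = -0.218182, Gamma_vvv = 2.472727
step 0: V^u = -1.6250, V^v = -0.5000
step 1: k1 = (0.000000, 0.000000), k2 = (0.000000, 0.000000), k3 = (0.000000, 0.000000), k4 = (0.000000, 0.000000); V <- V + (h/6)(k1 + 2k2 + 2k3 + k4): V^u = -1.6250, V^v = -0.5000
step 2: k1 = (0.000000, 0.000000), k2 = (0.000000, 0.000000), k3 = (0.000000, 0.000000), k4 = (0.000000, 0.000000); V <- V + (h/6)(k1 + 2k2 + 2k3 + k4): V^u = -1.6250, V^v = -0.5000
step 3: k1 = (0.000000, 0.000000), k2 = (0.000000, 0.000000), k3 = (0.000000, 0.000000), k4 = (0.000000, 0.000000); V <- V + (h/6)(k1 + 2k2 + 2k3 + k4): V^u = -1.6250, V^v = -0.5000

Answer: V^u = -1.6250, V^v = -0.5000


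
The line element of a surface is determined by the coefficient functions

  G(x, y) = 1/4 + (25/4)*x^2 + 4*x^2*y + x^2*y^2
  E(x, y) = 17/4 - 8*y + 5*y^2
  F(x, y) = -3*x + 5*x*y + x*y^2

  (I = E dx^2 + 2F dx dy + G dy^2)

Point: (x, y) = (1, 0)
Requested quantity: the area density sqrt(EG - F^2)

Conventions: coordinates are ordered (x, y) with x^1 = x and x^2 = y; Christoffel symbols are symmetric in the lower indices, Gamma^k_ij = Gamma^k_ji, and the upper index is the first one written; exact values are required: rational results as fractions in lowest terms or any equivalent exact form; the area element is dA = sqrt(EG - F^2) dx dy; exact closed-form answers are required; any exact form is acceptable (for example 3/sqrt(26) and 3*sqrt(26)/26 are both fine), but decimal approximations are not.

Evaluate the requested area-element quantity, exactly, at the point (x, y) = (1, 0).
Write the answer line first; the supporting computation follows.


Answer: sqrt(EG - F^2) = sqrt(298)/4

E = 17/4, F = -3, G = 13/2; EG - F^2 = 149/8


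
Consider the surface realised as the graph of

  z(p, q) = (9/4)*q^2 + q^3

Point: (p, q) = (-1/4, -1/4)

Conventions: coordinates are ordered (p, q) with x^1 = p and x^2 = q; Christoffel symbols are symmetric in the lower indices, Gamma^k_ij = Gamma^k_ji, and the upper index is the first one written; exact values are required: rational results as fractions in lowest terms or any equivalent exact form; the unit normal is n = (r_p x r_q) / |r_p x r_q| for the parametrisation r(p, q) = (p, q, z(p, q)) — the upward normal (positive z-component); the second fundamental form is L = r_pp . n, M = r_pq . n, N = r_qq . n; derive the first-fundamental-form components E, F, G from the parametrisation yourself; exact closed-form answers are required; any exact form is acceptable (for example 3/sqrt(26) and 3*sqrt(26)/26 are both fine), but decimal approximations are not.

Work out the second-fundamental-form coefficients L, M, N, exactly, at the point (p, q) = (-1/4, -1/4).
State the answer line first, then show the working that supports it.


Answer: L = 0, M = 0, N = 48*sqrt(481)/481

z_p = 0, z_q = -15/16, z_pp = 0, z_pq = 0, z_qq = 3
E = 1, F = 0, G = 481/256; answer radicand W^2 = 481/256
unnormalised second-form numerators: l = 0, m = 0, n = 3; L = l/sqrt(481/256), and similarly M = m/sqrt(W^2), N = n/sqrt(W^2)


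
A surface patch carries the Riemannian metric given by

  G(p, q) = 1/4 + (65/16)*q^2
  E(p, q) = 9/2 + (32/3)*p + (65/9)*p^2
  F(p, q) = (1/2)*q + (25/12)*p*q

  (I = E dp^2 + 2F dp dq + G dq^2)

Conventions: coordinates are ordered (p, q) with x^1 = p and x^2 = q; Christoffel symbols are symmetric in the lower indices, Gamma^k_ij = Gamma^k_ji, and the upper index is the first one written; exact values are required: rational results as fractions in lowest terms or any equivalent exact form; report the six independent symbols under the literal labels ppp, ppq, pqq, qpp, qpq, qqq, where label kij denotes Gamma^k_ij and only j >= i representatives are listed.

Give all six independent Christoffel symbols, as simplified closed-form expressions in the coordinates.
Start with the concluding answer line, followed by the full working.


Answer: Gamma_ppp = (7200*p*q^2 + 520*p + 5940*q^2 + 384)/(7200*p^2*q^2 + 520*p^2 + 11880*p*q^2 + 768*p + 5193*q^2 + 324), Gamma_ppq = 0, Gamma_pqq = (150*p + 36)/(7200*p^2*q^2 + 520*p^2 + 11880*p*q^2 + 768*p + 5193*q^2 + 324), Gamma_qpp = (2160*p*q + 1932*q)/(7200*p^2*q^2 + 520*p^2 + 11880*p*q^2 + 768*p + 5193*q^2 + 324), Gamma_qpq = 0, Gamma_qqq = (7200*p^2*q + 11880*p*q + 5193*q)/(7200*p^2*q^2 + 520*p^2 + 11880*p*q^2 + 768*p + 5193*q^2 + 324)

E = 9/2 + (32/3)*p + (65/9)*p^2; F = (1/2)*q + (25/12)*p*q; G = 1/4 + (65/16)*q^2
Gamma^k_ij = (1/2) g^{kl} (d_i g_jl + d_j g_il - d_l g_ij), with g^inv = (1/(EG-F^2)) [[G, -F], [-F, E]]
first partials: E_p = 32/3 + (130/9)*p, E_q = 0, F_p = (25/12)*q, F_q = 1/2 + (25/12)*p, G_p = 0, G_q = (65/8)*q
D = EG - F^2 = 9/8 + (8/3)*p + (577/32)*q^2 + (65/36)*p^2 + (165/4)*p*q^2 + 25*p^2*q^2
expanded: Gamma^p_pp = (G E_p - 2F F_p + F E_q)/(2D), Gamma^p_pq = (G E_q - F G_p)/(2D), Gamma^p_qq = (2G F_q - G G_p - F G_q)/(2D), Gamma^q_pp = (2E F_p - E E_q - F E_p)/(2D), Gamma^q_pq = (E G_p - F E_q)/(2D), Gamma^q_qq = (E G_q - 2F F_q + F G_p)/(2D); substitute and cancel common factors


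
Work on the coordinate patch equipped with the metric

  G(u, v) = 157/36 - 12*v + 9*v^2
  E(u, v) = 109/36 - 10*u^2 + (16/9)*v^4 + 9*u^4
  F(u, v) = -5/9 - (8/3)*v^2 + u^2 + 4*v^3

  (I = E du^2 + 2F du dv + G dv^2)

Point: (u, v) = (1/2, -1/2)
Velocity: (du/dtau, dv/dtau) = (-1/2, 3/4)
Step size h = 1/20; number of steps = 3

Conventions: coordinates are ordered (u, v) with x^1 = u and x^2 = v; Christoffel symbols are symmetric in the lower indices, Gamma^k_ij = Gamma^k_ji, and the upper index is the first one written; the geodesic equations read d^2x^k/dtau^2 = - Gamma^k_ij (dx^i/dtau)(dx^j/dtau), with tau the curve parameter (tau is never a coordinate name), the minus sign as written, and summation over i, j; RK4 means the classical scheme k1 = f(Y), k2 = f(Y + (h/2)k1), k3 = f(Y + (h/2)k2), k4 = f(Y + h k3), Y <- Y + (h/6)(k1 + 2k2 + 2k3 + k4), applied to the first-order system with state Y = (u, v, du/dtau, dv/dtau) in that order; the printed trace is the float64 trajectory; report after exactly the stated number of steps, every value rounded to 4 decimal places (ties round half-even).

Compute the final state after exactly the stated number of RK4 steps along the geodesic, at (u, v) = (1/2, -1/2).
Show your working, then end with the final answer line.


f(Y) = (du/dtau, dv/dtau, -Gamma^u_ij Y'^i Y'^j, -Gamma^v_ij Y'^i Y'^j) with the Gammas evaluated at the stage position; h = 0.050000; intermediate values shown to 6 dp
step 0: u = 0.5000, v = -0.5000, du/dtau = -0.5000, dv/dtau = 0.7500
step 1:
  k1: at (u, v) = (0.500000, -0.500000), (du/dtau, dv/dtau) = (-0.500000, 0.750000); Gamma_uuu = -2.507354, Gamma_uuv = -0.431700, Gamma_uvv = 4.313553, Gamma_vuu = -0.178171, Gamma_vuv = -0.050397, Gamma_vvv = -0.329035; k1 = (-0.500000, 0.750000, -2.123310, 0.191827)
  k2: at (u, v) = (0.487500, -0.481250), (du/dtau, dv/dtau) = (-0.553083, 0.754796); Gamma_uuu = -2.397760, Gamma_uuv = -0.360676, Gamma_uvv = 3.802560, Gamma_vuu = -0.158816, Gamma_vuv = -0.040769, Gamma_vvv = -0.415582; k2 = (-0.553083, 0.754796, -1.734044, 0.251307)
  k3: at (u, v) = (0.486173, -0.481130), (du/dtau, dv/dtau) = (-0.543351, 0.756283); Gamma_uuu = -2.385856, Gamma_uuv = -0.358081, Gamma_uvv = 3.775595, Gamma_vuu = -0.157871, Gamma_vuv = -0.040503, Gamma_vvv = -0.418426; k3 = (-0.543351, 0.756283, -1.749415, 0.252645)
  k4: at (u, v) = (0.472832, -0.462186), (du/dtau, dv/dtau) = (-0.587471, 0.762632); Gamma_uuu = -2.272242, Gamma_uuv = -0.297253, Gamma_uvv = 3.315035, Gamma_vuu = -0.139424, Gamma_vuv = -0.032579, Gamma_vvv = -0.495488; k4 = (-0.587471, 0.762632, -1.410204, 0.307106)
  Y <- Y + (h/6)(k1 + 2k2 + 2k3 + k4): u = 0.4727, v = -0.4622, du/dtau = -0.5875, dv/dtau = 0.7626
step 2:
  k1: at (u, v) = (0.472664, -0.462210), (du/dtau, dv/dtau) = (-0.587504, 0.762557); Gamma_uuu = -2.270785, Gamma_uuv = -0.297070, Gamma_uvv = 3.312623, Gamma_vuu = -0.139336, Gamma_vuv = -0.032564, Gamma_vvv = -0.495672; k1 = (-0.587504, 0.762557, -1.408660, 0.307145)
  k2: at (u, v) = (0.457976, -0.443146), (du/dtau, dv/dtau) = (-0.622720, 0.770236); Gamma_uuu = -2.149960, Gamma_uuv = -0.244539, Gamma_uvv = 2.890563, Gamma_vuu = -0.121646, Gamma_vuv = -0.026013, Gamma_vvv = -0.565145; k2 = (-0.622720, 0.770236, -1.115734, 0.357498)
  k3: at (u, v) = (0.457096, -0.442954), (du/dtau, dv/dtau) = (-0.615397, 0.771494); Gamma_uuu = -2.142759, Gamma_uuv = -0.243283, Gamma_uvv = 2.876978, Gamma_vuu = -0.121091, Gamma_vuv = -0.025886, Gamma_vvv = -0.566654; k3 = (-0.615397, 0.771494, -1.131906, 0.358554)
  k4: at (u, v) = (0.441894, -0.423635), (du/dtau, dv/dtau) = (-0.644099, 0.780485); Gamma_uuu = -2.023349, Gamma_uuv = -0.199150, Gamma_uvv = 2.504004, Gamma_vuu = -0.104750, Gamma_vuv = -0.020581, Gamma_vvv = -0.628457; k4 = (-0.644099, 0.780485, -0.886145, 0.405593)
  Y <- Y + (h/6)(k1 + 2k2 + 2k3 + k4): u = 0.4418, v = -0.4237, du/dtau = -0.6441, dv/dtau = 0.7804
step 3:
  k1: at (u, v) = (0.441765, -0.423656), (du/dtau, dv/dtau) = (-0.644088, 0.780431); Gamma_uuu = -2.022345, Gamma_uuv = -0.199074, Gamma_uvv = 2.502807, Gamma_vuu = -0.104700, Gamma_vuv = -0.020576, Gamma_vvv = -0.628528; k1 = (-0.644088, 0.780431, -0.885558, 0.405568)
  k2: at (u, v) = (0.425663, -0.404145), (du/dtau, dv/dtau) = (-0.666227, 0.790570); Gamma_uuu = -1.901837, Gamma_uuv = -0.161776, Gamma_uvv = 2.168750, Gamma_vuu = -0.089550, Gamma_vuv = -0.016267, Gamma_vvv = -0.684229; k2 = (-0.666227, 0.790570, -0.681739, 0.450256)
  k3: at (u, v) = (0.425110, -0.403892), (du/dtau, dv/dtau) = (-0.661131, 0.791687); Gamma_uuu = -1.897779, Gamma_uuv = -0.161125, Gamma_uvv = 2.161680, Gamma_vuu = -0.089227, Gamma_vuv = -0.016200, Gamma_vvv = -0.685155; k3 = (-0.661131, 0.791687, -0.694033, 0.451476)
  k4: at (u, v) = (0.408709, -0.384072), (du/dtau, dv/dtau) = (-0.678789, 0.803004); Gamma_uuu = -1.781464, Gamma_uuv = -0.130095, Gamma_uvv = 1.867981, Gamma_vuu = -0.075527, Gamma_vuv = -0.012741, Gamma_vvv = -0.735396; k4 = (-0.678789, 0.803004, -0.525509, 0.495105)
  Y <- Y + (h/6)(k1 + 2k2 + 2k3 + k4): u = 0.4086, v = -0.3841, du/dtau = -0.6788, dv/dtau = 0.8030

Answer: u = 0.4086, v = -0.3841, du/dtau = -0.6788, dv/dtau = 0.8030
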